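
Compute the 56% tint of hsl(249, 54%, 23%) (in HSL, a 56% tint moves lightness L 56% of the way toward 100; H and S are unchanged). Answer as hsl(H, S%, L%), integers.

L moves 56% from 23 toward 100: 23 + 43.12 = 66.12 → 66.
H and S are unchanged.

hsl(249, 54%, 66%)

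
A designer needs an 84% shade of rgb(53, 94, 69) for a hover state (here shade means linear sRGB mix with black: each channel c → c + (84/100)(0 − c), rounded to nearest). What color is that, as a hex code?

Lerp each channel 84% toward 0:
  R: 53 − 44.52 = 8.48 → 8
  G: 94 + 0.84×(0−94) = 94 − 78.96 = 15.04 → 15
  B: 69 + 0.84×(0−69) = 69 − 57.96 = 11.04 → 11
rgb(8, 15, 11) = #080F0B.

#080F0B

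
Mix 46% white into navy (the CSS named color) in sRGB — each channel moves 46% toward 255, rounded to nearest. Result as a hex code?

#7575BA

CSS navy is rgb(0, 0, 128).
A 46% tint moves each channel 46% toward 255:
  R: 0 + 117.3 = 117.3 → 117
  G: 0 + 117.3 = 117.3 → 117
  B: 128 + 58.42 = 186.42 → 186
rgb(117, 117, 186) = #7575BA.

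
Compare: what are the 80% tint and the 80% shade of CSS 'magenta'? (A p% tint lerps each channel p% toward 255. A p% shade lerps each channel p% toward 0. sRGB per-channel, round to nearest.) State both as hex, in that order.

CSS magenta is rgb(255, 0, 255).
80% tint:
  R: 255 + 0 = 255 → 255
  G: 0 + 0.8×(255−0) = 0 + 204 = 204 → 204
  B: 255 + 0.8×(255−255) = 255 + 0 = 255 → 255
  → #ffccff
80% shade:
  R: 255 − 204 = 51 → 51
  G: 0 + 0 = 0 → 0
  B: 255 + 0.8×(0−255) = 255 − 204 = 51 → 51
  → #330033

#ffccff, #330033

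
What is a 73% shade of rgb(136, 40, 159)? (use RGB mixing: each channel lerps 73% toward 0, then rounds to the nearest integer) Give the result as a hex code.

#250b2b

Per channel, c → c + 0.73(0 − c):
  R: 136 + 0.73×(0−136) = 136 − 99.28 = 36.72 → 37
  G: 40 + 0.73×(0−40) = 40 − 29.2 = 10.8 → 11
  B: 159 + 0.73×(0−159) = 159 − 116.07 = 42.93 → 43
rgb(37, 11, 43) = #250b2b.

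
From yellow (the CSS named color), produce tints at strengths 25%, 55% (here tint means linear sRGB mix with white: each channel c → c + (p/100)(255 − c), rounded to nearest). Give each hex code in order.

#FFFF40, #FFFF8C

CSS yellow is rgb(255, 255, 0).
25%: (255→255, 255→255, 0 + 63.75 = 63.75→64) → #FFFF40
55%: (255→255, 255→255, 0 + 140.25 = 140.25→140) → #FFFF8C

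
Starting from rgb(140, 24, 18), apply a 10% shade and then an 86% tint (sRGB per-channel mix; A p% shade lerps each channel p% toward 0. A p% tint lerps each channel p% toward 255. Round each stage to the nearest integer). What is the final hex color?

Per channel, c → c + 0.1(0 − c):
  R: 140 − 14 = 126 → 126
  G: 24 + 0.1×(0−24) = 24 − 2.4 = 21.6 → 22
  B: 18 − 1.8 = 16.2 → 16
After the shade: rgb(126, 22, 16) = #7E1610.
An 86% tint moves each channel 86% toward 255:
  R: 126 + 0.86×(255−126) = 126 + 110.94 = 236.94 → 237
  G: 22 + 0.86×(255−22) = 22 + 200.38 = 222.38 → 222
  B: 16 + 0.86×(255−16) = 16 + 205.54 = 221.54 → 222
rgb(237, 222, 222) = #EDDEDE.

#EDDEDE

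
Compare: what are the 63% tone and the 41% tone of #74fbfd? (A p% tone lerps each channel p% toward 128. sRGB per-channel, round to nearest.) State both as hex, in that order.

#7caeae, #79c9ca

#74fbfd is rgb(116, 251, 253).
63% tone:
  R: 116 + 0.63×(128−116) = 116 + 7.56 = 123.56 → 124
  G: 251 − 77.49 = 173.51 → 174
  B: 253 − 78.75 = 174.25 → 174
  → #7caeae
41% tone:
  R: 116 + 0.41×(128−116) = 116 + 4.92 = 120.92 → 121
  G: 251 + 0.41×(128−251) = 251 − 50.43 = 200.57 → 201
  B: 253 + 0.41×(128−253) = 253 − 51.25 = 201.75 → 202
  → #79c9ca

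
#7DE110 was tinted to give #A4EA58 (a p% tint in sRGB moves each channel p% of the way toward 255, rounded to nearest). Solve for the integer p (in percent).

#7DE110 is rgb(125, 225, 16); #A4EA58 is rgb(164, 234, 88).
On the B channel (widest range): 88 ≈ 16 + (p/100)(255 − 16), so p ≈ 100×(88 − 16)/(255 − 16) = 7200/239 = 30.13.
p = 30 reproduces all three channels after rounding.

30%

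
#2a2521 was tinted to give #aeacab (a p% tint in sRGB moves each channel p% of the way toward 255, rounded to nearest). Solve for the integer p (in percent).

62%

#2a2521 is rgb(42, 37, 33); #aeacab is rgb(174, 172, 171).
On the B channel (widest range): 171 ≈ 33 + (p/100)(255 − 33), so p ≈ 100×(171 − 33)/(255 − 33) = 13800/222 = 62.16.
p = 62 reproduces all three channels after rounding.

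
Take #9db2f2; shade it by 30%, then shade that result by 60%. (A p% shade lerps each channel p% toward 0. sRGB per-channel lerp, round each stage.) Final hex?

#2c3244

#9db2f2 is rgb(157, 178, 242).
Per channel, c → c + 0.3(0 − c):
  R: 157 + 0.3×(0−157) = 157 − 47.1 = 109.9 → 110
  G: 178 + 0.3×(0−178) = 178 − 53.4 = 124.6 → 125
  B: 242 − 72.6 = 169.4 → 169
After the shade: rgb(110, 125, 169) = #6e7da9.
Per channel, c → c + 0.6(0 − c):
  R: 110 − 66 = 44 → 44
  G: 125 + 0.6×(0−125) = 125 − 75 = 50 → 50
  B: 169 − 101.4 = 67.6 → 68
rgb(44, 50, 68) = #2c3244.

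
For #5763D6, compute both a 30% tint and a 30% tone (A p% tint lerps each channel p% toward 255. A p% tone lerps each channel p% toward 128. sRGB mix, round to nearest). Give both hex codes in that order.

#8992E2, #636CBC

#5763D6 is rgb(87, 99, 214).
30% tint:
  R: 87 + 50.4 = 137.4 → 137
  G: 99 + 46.8 = 145.8 → 146
  B: 214 + 0.3×(255−214) = 214 + 12.3 = 226.3 → 226
  → #8992E2
30% tone:
  R: 87 + 0.3×(128−87) = 87 + 12.3 = 99.3 → 99
  G: 99 + 8.7 = 107.7 → 108
  B: 214 + 0.3×(128−214) = 214 − 25.8 = 188.2 → 188
  → #636CBC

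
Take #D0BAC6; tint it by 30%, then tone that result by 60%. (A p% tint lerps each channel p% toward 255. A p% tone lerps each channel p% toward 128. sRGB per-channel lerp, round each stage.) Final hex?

#D0BAC6 is rgb(208, 186, 198).
A 30% tint moves each channel 30% toward 255:
  R: 208 + 0.3×(255−208) = 208 + 14.1 = 222.1 → 222
  G: 186 + 0.3×(255−186) = 186 + 20.7 = 206.7 → 207
  B: 198 + 17.1 = 215.1 → 215
After the tint: rgb(222, 207, 215) = #DECFD7.
Lerp each channel 60% toward 128:
  R: 222 + 0.6×(128−222) = 222 − 56.4 = 165.6 → 166
  G: 207 + 0.6×(128−207) = 207 − 47.4 = 159.6 → 160
  B: 215 + 0.6×(128−215) = 215 − 52.2 = 162.8 → 163
rgb(166, 160, 163) = #A6A0A3.

#A6A0A3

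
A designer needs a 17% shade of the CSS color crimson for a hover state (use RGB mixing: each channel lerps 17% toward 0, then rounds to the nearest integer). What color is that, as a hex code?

CSS crimson is rgb(220, 20, 60).
Per channel, c → c + 0.17(0 − c):
  R: 220 + 0.17×(0−220) = 220 − 37.4 = 182.6 → 183
  G: 20 − 3.4 = 16.6 → 17
  B: 60 − 10.2 = 49.8 → 50
rgb(183, 17, 50) = #B71132.

#B71132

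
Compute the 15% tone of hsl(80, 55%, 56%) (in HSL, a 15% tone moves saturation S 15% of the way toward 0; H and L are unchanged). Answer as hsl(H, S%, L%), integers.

S moves 15% from 55 toward 0: 55 − 8.25 = 46.75 → 47.
H and L are unchanged.

hsl(80, 47%, 56%)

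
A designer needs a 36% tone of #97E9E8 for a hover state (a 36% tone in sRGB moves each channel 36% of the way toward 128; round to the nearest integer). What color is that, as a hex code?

#8FC3C3

#97E9E8 is rgb(151, 233, 232).
A 36% tone moves each channel 36% toward 128:
  R: 151 + 0.36×(128−151) = 151 − 8.28 = 142.72 → 143
  G: 233 − 37.8 = 195.2 → 195
  B: 232 + 0.36×(128−232) = 232 − 37.44 = 194.56 → 195
rgb(143, 195, 195) = #8FC3C3.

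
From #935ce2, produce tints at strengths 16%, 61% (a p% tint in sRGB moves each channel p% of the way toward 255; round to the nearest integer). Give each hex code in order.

#a476e7, #d5bff4

#935ce2 is rgb(147, 92, 226).
16%: (147 + 17.28 = 164.28→164, 92 + 26.08 = 118.08→118, 226 + 4.64 = 230.64→231) → #a476e7
61%: (147 + 65.88 = 212.88→213, 92 + 99.43 = 191.43→191, 226 + 17.69 = 243.69→244) → #d5bff4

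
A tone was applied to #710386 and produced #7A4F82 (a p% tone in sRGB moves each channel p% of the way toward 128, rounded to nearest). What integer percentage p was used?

#710386 is rgb(113, 3, 134); #7A4F82 is rgb(122, 79, 130).
On the G channel (widest range): 79 ≈ 3 + (p/100)(128 − 3), so p ≈ 100×(79 − 3)/(128 − 3) = 7600/125 = 60.80.
p = 61 reproduces all three channels after rounding.

61%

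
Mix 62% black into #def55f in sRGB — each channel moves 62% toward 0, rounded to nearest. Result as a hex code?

#def55f is rgb(222, 245, 95).
Lerp each channel 62% toward 0:
  R: 222 + 0.62×(0−222) = 222 − 137.64 = 84.36 → 84
  G: 245 − 151.9 = 93.1 → 93
  B: 95 + 0.62×(0−95) = 95 − 58.9 = 36.1 → 36
rgb(84, 93, 36) = #545d24.

#545d24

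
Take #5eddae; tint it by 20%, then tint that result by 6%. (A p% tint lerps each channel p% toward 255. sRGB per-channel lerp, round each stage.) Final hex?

#5eddae is rgb(94, 221, 174).
Lerp each channel 20% toward 255:
  R: 94 + 0.2×(255−94) = 94 + 32.2 = 126.2 → 126
  G: 221 + 0.2×(255−221) = 221 + 6.8 = 227.8 → 228
  B: 174 + 16.2 = 190.2 → 190
After the tint: rgb(126, 228, 190) = #7ee4be.
Lerp each channel 6% toward 255:
  R: 126 + 0.06×(255−126) = 126 + 7.74 = 133.74 → 134
  G: 228 + 0.06×(255−228) = 228 + 1.62 = 229.62 → 230
  B: 190 + 0.06×(255−190) = 190 + 3.9 = 193.9 → 194
rgb(134, 230, 194) = #86e6c2.

#86e6c2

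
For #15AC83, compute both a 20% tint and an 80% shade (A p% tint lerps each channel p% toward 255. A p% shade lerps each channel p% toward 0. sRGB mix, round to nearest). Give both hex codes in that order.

#44BD9C, #04221A

#15AC83 is rgb(21, 172, 131).
20% tint:
  R: 21 + 46.8 = 67.8 → 68
  G: 172 + 0.2×(255−172) = 172 + 16.6 = 188.6 → 189
  B: 131 + 0.2×(255−131) = 131 + 24.8 = 155.8 → 156
  → #44BD9C
80% shade:
  R: 21 − 16.8 = 4.2 → 4
  G: 172 + 0.8×(0−172) = 172 − 137.6 = 34.4 → 34
  B: 131 + 0.8×(0−131) = 131 − 104.8 = 26.2 → 26
  → #04221A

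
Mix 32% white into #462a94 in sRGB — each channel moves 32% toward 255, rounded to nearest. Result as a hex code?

#462a94 is rgb(70, 42, 148).
A 32% tint moves each channel 32% toward 255:
  R: 70 + 0.32×(255−70) = 70 + 59.2 = 129.2 → 129
  G: 42 + 0.32×(255−42) = 42 + 68.16 = 110.16 → 110
  B: 148 + 0.32×(255−148) = 148 + 34.24 = 182.24 → 182
rgb(129, 110, 182) = #816eb6.

#816eb6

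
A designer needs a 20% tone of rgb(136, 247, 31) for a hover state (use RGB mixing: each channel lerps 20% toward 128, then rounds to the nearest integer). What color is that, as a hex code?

#86df32

Lerp each channel 20% toward 128:
  R: 136 + 0.2×(128−136) = 136 − 1.6 = 134.4 → 134
  G: 247 − 23.8 = 223.2 → 223
  B: 31 + 19.4 = 50.4 → 50
rgb(134, 223, 50) = #86df32.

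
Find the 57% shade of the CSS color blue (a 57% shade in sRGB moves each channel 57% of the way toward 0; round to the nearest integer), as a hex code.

CSS blue is rgb(0, 0, 255).
A 57% shade moves each channel 57% toward 0:
  R: 0 + 0.57×(0−0) = 0 + 0 = 0 → 0
  G: 0 + 0 = 0 → 0
  B: 255 + 0.57×(0−255) = 255 − 145.35 = 109.65 → 110
rgb(0, 0, 110) = #00006E.

#00006E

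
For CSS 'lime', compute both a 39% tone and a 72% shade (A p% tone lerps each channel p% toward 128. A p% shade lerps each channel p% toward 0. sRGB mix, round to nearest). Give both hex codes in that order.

CSS lime is rgb(0, 255, 0).
39% tone:
  R: 0 + 49.92 = 49.92 → 50
  G: 255 − 49.53 = 205.47 → 205
  B: 0 + 0.39×(128−0) = 0 + 49.92 = 49.92 → 50
  → #32CD32
72% shade:
  R: 0 + 0.72×(0−0) = 0 + 0 = 0 → 0
  G: 255 + 0.72×(0−255) = 255 − 183.6 = 71.4 → 71
  B: 0 + 0 = 0 → 0
  → #004700

#32CD32, #004700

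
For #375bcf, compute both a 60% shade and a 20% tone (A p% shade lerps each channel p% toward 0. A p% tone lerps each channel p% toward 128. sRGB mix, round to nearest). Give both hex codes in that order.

#375bcf is rgb(55, 91, 207).
60% shade:
  R: 55 + 0.6×(0−55) = 55 − 33 = 22 → 22
  G: 91 − 54.6 = 36.4 → 36
  B: 207 + 0.6×(0−207) = 207 − 124.2 = 82.8 → 83
  → #162453
20% tone:
  R: 55 + 0.2×(128−55) = 55 + 14.6 = 69.6 → 70
  G: 91 + 0.2×(128−91) = 91 + 7.4 = 98.4 → 98
  B: 207 + 0.2×(128−207) = 207 − 15.8 = 191.2 → 191
  → #4662bf

#162453, #4662bf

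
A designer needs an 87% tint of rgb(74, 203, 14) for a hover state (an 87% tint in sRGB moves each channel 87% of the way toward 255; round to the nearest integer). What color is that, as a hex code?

#E7F8E0

Lerp each channel 87% toward 255:
  R: 74 + 0.87×(255−74) = 74 + 157.47 = 231.47 → 231
  G: 203 + 45.24 = 248.24 → 248
  B: 14 + 209.67 = 223.67 → 224
rgb(231, 248, 224) = #E7F8E0.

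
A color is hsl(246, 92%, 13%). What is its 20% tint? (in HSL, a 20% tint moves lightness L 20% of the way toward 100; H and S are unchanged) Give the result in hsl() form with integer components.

L moves 20% from 13 toward 100: 13 + 17.4 = 30.4 → 30.
H and S are unchanged.

hsl(246, 92%, 30%)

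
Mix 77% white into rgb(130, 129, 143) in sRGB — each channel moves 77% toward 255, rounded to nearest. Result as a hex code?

#e2e2e5

Lerp each channel 77% toward 255:
  R: 130 + 0.77×(255−130) = 130 + 96.25 = 226.25 → 226
  G: 129 + 0.77×(255−129) = 129 + 97.02 = 226.02 → 226
  B: 143 + 86.24 = 229.24 → 229
rgb(226, 226, 229) = #e2e2e5.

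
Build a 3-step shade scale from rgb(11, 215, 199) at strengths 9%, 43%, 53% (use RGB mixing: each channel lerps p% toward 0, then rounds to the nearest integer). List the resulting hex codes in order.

#0AC4B5, #067B71, #05655E

9%: (11 − 0.99 = 10.01→10, 215 − 19.35 = 195.65→196, 199 − 17.91 = 181.09→181) → #0AC4B5
43%: (11 − 4.73 = 6.27→6, 215 − 92.45 = 122.55→123, 199 − 85.57 = 113.43→113) → #067B71
53%: (11 − 5.83 = 5.17→5, 215 − 113.95 = 101.05→101, 199 − 105.47 = 93.53→94) → #05655E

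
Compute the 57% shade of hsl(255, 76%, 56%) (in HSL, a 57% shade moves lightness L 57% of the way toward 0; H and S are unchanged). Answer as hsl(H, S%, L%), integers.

L moves 57% from 56 toward 0: 56 − 31.92 = 24.08 → 24.
H and S are unchanged.

hsl(255, 76%, 24%)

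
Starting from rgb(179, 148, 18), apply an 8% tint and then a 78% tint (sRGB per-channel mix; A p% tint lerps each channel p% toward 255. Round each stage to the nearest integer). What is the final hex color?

An 8% tint moves each channel 8% toward 255:
  R: 179 + 6.08 = 185.08 → 185
  G: 148 + 8.56 = 156.56 → 157
  B: 18 + 0.08×(255−18) = 18 + 18.96 = 36.96 → 37
After the tint: rgb(185, 157, 37) = #B99D25.
Per channel, c → c + 0.78(255 − c):
  R: 185 + 0.78×(255−185) = 185 + 54.6 = 239.6 → 240
  G: 157 + 76.44 = 233.44 → 233
  B: 37 + 170.04 = 207.04 → 207
rgb(240, 233, 207) = #F0E9CF.

#F0E9CF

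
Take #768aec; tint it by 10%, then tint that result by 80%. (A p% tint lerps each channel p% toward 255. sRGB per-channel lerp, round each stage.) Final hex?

#768aec is rgb(118, 138, 236).
Lerp each channel 10% toward 255:
  R: 118 + 0.1×(255−118) = 118 + 13.7 = 131.7 → 132
  G: 138 + 11.7 = 149.7 → 150
  B: 236 + 0.1×(255−236) = 236 + 1.9 = 237.9 → 238
After the tint: rgb(132, 150, 238) = #8496ee.
Per channel, c → c + 0.8(255 − c):
  R: 132 + 0.8×(255−132) = 132 + 98.4 = 230.4 → 230
  G: 150 + 0.8×(255−150) = 150 + 84 = 234 → 234
  B: 238 + 0.8×(255−238) = 238 + 13.6 = 251.6 → 252
rgb(230, 234, 252) = #e6eafc.

#e6eafc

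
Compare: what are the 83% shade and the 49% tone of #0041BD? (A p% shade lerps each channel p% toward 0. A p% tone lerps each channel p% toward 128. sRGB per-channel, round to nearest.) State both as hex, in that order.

#0041BD is rgb(0, 65, 189).
83% shade:
  R: 0 + 0.83×(0−0) = 0 + 0 = 0 → 0
  G: 65 − 53.95 = 11.05 → 11
  B: 189 − 156.87 = 32.13 → 32
  → #000B20
49% tone:
  R: 0 + 62.72 = 62.72 → 63
  G: 65 + 30.87 = 95.87 → 96
  B: 189 + 0.49×(128−189) = 189 − 29.89 = 159.11 → 159
  → #3F609F

#000B20, #3F609F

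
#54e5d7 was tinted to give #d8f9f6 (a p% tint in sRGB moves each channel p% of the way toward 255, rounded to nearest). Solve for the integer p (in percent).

#54e5d7 is rgb(84, 229, 215); #d8f9f6 is rgb(216, 249, 246).
On the R channel (widest range): 216 ≈ 84 + (p/100)(255 − 84), so p ≈ 100×(216 − 84)/(255 − 84) = 13200/171 = 77.19.
p = 77 reproduces all three channels after rounding.

77%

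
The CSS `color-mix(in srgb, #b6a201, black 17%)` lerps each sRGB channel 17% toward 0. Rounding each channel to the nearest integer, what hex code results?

#b6a201 is rgb(182, 162, 1).
Lerp each channel 17% toward 0:
  R: 182 + 0.17×(0−182) = 182 − 30.94 = 151.06 → 151
  G: 162 + 0.17×(0−162) = 162 − 27.54 = 134.46 → 134
  B: 1 − 0.17 = 0.83 → 1
rgb(151, 134, 1) = #978601.

#978601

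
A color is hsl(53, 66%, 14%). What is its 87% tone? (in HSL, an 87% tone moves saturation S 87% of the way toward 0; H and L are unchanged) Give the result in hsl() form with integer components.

hsl(53, 9%, 14%)

S moves 87% from 66 toward 0: 66 − 57.42 = 8.58 → 9.
H and L are unchanged.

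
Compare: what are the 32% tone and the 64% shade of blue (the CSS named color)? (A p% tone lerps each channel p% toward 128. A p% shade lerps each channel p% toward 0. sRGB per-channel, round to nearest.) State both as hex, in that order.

CSS blue is rgb(0, 0, 255).
32% tone:
  R: 0 + 40.96 = 40.96 → 41
  G: 0 + 40.96 = 40.96 → 41
  B: 255 + 0.32×(128−255) = 255 − 40.64 = 214.36 → 214
  → #2929d6
64% shade:
  R: 0 + 0.64×(0−0) = 0 + 0 = 0 → 0
  G: 0 + 0.64×(0−0) = 0 + 0 = 0 → 0
  B: 255 + 0.64×(0−255) = 255 − 163.2 = 91.8 → 92
  → #00005c

#2929d6, #00005c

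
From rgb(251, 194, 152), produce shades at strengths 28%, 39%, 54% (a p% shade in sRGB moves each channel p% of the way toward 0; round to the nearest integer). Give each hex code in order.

28%: (251 − 70.28 = 180.72→181, 194 − 54.32 = 139.68→140, 152 − 42.56 = 109.44→109) → #B58C6D
39%: (251 − 97.89 = 153.11→153, 194 − 75.66 = 118.34→118, 152 − 59.28 = 92.72→93) → #99765D
54%: (251 − 135.54 = 115.46→115, 194 − 104.76 = 89.24→89, 152 − 82.08 = 69.92→70) → #735946

#B58C6D, #99765D, #735946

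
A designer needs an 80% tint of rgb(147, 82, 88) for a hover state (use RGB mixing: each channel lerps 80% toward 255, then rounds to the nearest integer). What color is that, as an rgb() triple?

rgb(233, 220, 222)

An 80% tint moves each channel 80% toward 255:
  R: 147 + 86.4 = 233.4 → 233
  G: 82 + 0.8×(255−82) = 82 + 138.4 = 220.4 → 220
  B: 88 + 0.8×(255−88) = 88 + 133.6 = 221.6 → 222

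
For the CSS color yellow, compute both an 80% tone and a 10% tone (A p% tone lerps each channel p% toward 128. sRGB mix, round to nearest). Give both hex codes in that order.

#999966, #F2F20D

CSS yellow is rgb(255, 255, 0).
80% tone:
  R: 255 + 0.8×(128−255) = 255 − 101.6 = 153.4 → 153
  G: 255 − 101.6 = 153.4 → 153
  B: 0 + 0.8×(128−0) = 0 + 102.4 = 102.4 → 102
  → #999966
10% tone:
  R: 255 + 0.1×(128−255) = 255 − 12.7 = 242.3 → 242
  G: 255 − 12.7 = 242.3 → 242
  B: 0 + 0.1×(128−0) = 0 + 12.8 = 12.8 → 13
  → #F2F20D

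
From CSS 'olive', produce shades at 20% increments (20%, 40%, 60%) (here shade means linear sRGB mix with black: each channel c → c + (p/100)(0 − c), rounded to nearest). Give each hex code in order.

#666600, #4D4D00, #333300

CSS olive is rgb(128, 128, 0).
20%: (128 − 25.6 = 102.4→102, 128 − 25.6 = 102.4→102, 0→0) → #666600
40%: (128 − 51.2 = 76.8→77, 128 − 51.2 = 76.8→77, 0→0) → #4D4D00
60%: (128 − 76.8 = 51.2→51, 128 − 76.8 = 51.2→51, 0→0) → #333300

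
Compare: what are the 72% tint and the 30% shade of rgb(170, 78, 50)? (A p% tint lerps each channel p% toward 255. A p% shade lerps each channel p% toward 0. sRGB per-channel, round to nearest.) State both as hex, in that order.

72% tint:
  R: 170 + 0.72×(255−170) = 170 + 61.2 = 231.2 → 231
  G: 78 + 0.72×(255−78) = 78 + 127.44 = 205.44 → 205
  B: 50 + 0.72×(255−50) = 50 + 147.6 = 197.6 → 198
  → #E7CDC6
30% shade:
  R: 170 − 51 = 119 → 119
  G: 78 + 0.3×(0−78) = 78 − 23.4 = 54.6 → 55
  B: 50 − 15 = 35 → 35
  → #773723

#E7CDC6, #773723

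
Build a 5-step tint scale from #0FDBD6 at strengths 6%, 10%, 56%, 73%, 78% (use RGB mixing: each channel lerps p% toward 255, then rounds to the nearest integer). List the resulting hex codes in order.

#0FDBD6 is rgb(15, 219, 214).
6%: (15 + 14.4 = 29.4→29, 219 + 2.16 = 221.16→221, 214 + 2.46 = 216.46→216) → #1DDDD8
10%: (15 + 24 = 39→39, 219 + 3.6 = 222.6→223, 214 + 4.1 = 218.1→218) → #27DFDA
56%: (15 + 134.4 = 149.4→149, 219 + 20.16 = 239.16→239, 214 + 22.96 = 236.96→237) → #95EFED
73%: (15 + 175.2 = 190.2→190, 219 + 26.28 = 245.28→245, 214 + 29.93 = 243.93→244) → #BEF5F4
78%: (15 + 187.2 = 202.2→202, 219 + 28.08 = 247.08→247, 214 + 31.98 = 245.98→246) → #CAF7F6

#1DDDD8, #27DFDA, #95EFED, #BEF5F4, #CAF7F6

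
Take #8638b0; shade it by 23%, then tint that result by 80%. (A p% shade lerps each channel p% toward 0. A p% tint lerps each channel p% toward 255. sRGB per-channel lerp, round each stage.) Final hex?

#8638b0 is rgb(134, 56, 176).
Lerp each channel 23% toward 0:
  R: 134 − 30.82 = 103.18 → 103
  G: 56 + 0.23×(0−56) = 56 − 12.88 = 43.12 → 43
  B: 176 + 0.23×(0−176) = 176 − 40.48 = 135.52 → 136
After the shade: rgb(103, 43, 136) = #672b88.
Per channel, c → c + 0.8(255 − c):
  R: 103 + 0.8×(255−103) = 103 + 121.6 = 224.6 → 225
  G: 43 + 169.6 = 212.6 → 213
  B: 136 + 0.8×(255−136) = 136 + 95.2 = 231.2 → 231
rgb(225, 213, 231) = #e1d5e7.

#e1d5e7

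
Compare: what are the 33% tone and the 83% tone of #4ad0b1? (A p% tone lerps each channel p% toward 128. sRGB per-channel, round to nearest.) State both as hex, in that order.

#5cb6a1, #778e88

#4ad0b1 is rgb(74, 208, 177).
33% tone:
  R: 74 + 17.82 = 91.82 → 92
  G: 208 − 26.4 = 181.6 → 182
  B: 177 + 0.33×(128−177) = 177 − 16.17 = 160.83 → 161
  → #5cb6a1
83% tone:
  R: 74 + 0.83×(128−74) = 74 + 44.82 = 118.82 → 119
  G: 208 − 66.4 = 141.6 → 142
  B: 177 − 40.67 = 136.33 → 136
  → #778e88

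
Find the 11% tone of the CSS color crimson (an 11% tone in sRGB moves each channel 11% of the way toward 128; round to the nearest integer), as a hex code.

#D22043

CSS crimson is rgb(220, 20, 60).
Lerp each channel 11% toward 128:
  R: 220 + 0.11×(128−220) = 220 − 10.12 = 209.88 → 210
  G: 20 + 0.11×(128−20) = 20 + 11.88 = 31.88 → 32
  B: 60 + 7.48 = 67.48 → 67
rgb(210, 32, 67) = #D22043.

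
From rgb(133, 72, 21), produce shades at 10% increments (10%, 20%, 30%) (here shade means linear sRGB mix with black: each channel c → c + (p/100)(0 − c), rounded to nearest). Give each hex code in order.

#784113, #6A3A11, #5D320F

10%: (133 − 13.3 = 119.7→120, 72 − 7.2 = 64.8→65, 21 − 2.1 = 18.9→19) → #784113
20%: (133 − 26.6 = 106.4→106, 72 − 14.4 = 57.6→58, 21 − 4.2 = 16.8→17) → #6A3A11
30%: (133 − 39.9 = 93.1→93, 72 − 21.6 = 50.4→50, 21 − 6.3 = 14.7→15) → #5D320F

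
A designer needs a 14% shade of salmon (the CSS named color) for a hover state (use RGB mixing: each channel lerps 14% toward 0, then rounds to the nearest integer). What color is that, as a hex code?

#D76E62

CSS salmon is rgb(250, 128, 114).
A 14% shade moves each channel 14% toward 0:
  R: 250 + 0.14×(0−250) = 250 − 35 = 215 → 215
  G: 128 + 0.14×(0−128) = 128 − 17.92 = 110.08 → 110
  B: 114 + 0.14×(0−114) = 114 − 15.96 = 98.04 → 98
rgb(215, 110, 98) = #D76E62.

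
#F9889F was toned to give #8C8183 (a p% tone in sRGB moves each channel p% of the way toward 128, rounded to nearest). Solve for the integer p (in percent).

90%

#F9889F is rgb(249, 136, 159); #8C8183 is rgb(140, 129, 131).
On the R channel (widest range): 140 ≈ 249 + (p/100)(128 − 249), so p ≈ 100×(140 − 249)/(128 − 249) = -10900/-121 = 90.08.
p = 90 reproduces all three channels after rounding.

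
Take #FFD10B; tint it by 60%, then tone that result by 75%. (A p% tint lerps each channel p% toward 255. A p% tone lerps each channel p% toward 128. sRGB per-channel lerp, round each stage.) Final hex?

#FFD10B is rgb(255, 209, 11).
A 60% tint moves each channel 60% toward 255:
  R: 255 + 0.6×(255−255) = 255 + 0 = 255 → 255
  G: 209 + 0.6×(255−209) = 209 + 27.6 = 236.6 → 237
  B: 11 + 0.6×(255−11) = 11 + 146.4 = 157.4 → 157
After the tint: rgb(255, 237, 157) = #FFED9D.
A 75% tone moves each channel 75% toward 128:
  R: 255 + 0.75×(128−255) = 255 − 95.25 = 159.75 → 160
  G: 237 + 0.75×(128−237) = 237 − 81.75 = 155.25 → 155
  B: 157 − 21.75 = 135.25 → 135
rgb(160, 155, 135) = #A09B87.

#A09B87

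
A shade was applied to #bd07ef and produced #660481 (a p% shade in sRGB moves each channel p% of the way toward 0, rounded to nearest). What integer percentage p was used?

#bd07ef is rgb(189, 7, 239); #660481 is rgb(102, 4, 129).
On the B channel (widest range): 129 ≈ 239 + (p/100)(0 − 239), so p ≈ 100×(129 − 239)/(0 − 239) = -11000/-239 = 46.03.
p = 46 reproduces all three channels after rounding.

46%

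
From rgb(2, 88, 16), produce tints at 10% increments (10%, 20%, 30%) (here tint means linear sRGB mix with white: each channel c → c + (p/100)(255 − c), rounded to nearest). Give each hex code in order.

10%: (2 + 25.3 = 27.3→27, 88 + 16.7 = 104.7→105, 16 + 23.9 = 39.9→40) → #1b6928
20%: (2 + 50.6 = 52.6→53, 88 + 33.4 = 121.4→121, 16 + 47.8 = 63.8→64) → #357940
30%: (2 + 75.9 = 77.9→78, 88 + 50.1 = 138.1→138, 16 + 71.7 = 87.7→88) → #4e8a58

#1b6928, #357940, #4e8a58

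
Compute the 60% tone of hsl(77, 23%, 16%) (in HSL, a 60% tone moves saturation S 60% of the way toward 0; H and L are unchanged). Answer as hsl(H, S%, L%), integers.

S moves 60% from 23 toward 0: 23 − 13.8 = 9.2 → 9.
H and L are unchanged.

hsl(77, 9%, 16%)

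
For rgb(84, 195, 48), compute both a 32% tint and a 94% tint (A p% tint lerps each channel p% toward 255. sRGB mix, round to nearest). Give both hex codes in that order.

#8bd672, #f5fbf3

32% tint:
  R: 84 + 0.32×(255−84) = 84 + 54.72 = 138.72 → 139
  G: 195 + 0.32×(255−195) = 195 + 19.2 = 214.2 → 214
  B: 48 + 66.24 = 114.24 → 114
  → #8bd672
94% tint:
  R: 84 + 0.94×(255−84) = 84 + 160.74 = 244.74 → 245
  G: 195 + 0.94×(255−195) = 195 + 56.4 = 251.4 → 251
  B: 48 + 194.58 = 242.58 → 243
  → #f5fbf3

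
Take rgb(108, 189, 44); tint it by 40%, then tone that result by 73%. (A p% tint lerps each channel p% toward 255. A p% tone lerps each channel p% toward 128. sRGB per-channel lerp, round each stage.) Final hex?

Lerp each channel 40% toward 255:
  R: 108 + 58.8 = 166.8 → 167
  G: 189 + 26.4 = 215.4 → 215
  B: 44 + 84.4 = 128.4 → 128
After the tint: rgb(167, 215, 128) = #A7D780.
Lerp each channel 73% toward 128:
  R: 167 + 0.73×(128−167) = 167 − 28.47 = 138.53 → 139
  G: 215 + 0.73×(128−215) = 215 − 63.51 = 151.49 → 151
  B: 128 + 0 = 128 → 128
rgb(139, 151, 128) = #8B9780.

#8B9780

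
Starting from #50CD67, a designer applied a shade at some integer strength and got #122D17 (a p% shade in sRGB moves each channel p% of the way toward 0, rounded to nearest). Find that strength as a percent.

78%

#50CD67 is rgb(80, 205, 103); #122D17 is rgb(18, 45, 23).
On the G channel (widest range): 45 ≈ 205 + (p/100)(0 − 205), so p ≈ 100×(45 − 205)/(0 − 205) = -16000/-205 = 78.05.
p = 78 reproduces all three channels after rounding.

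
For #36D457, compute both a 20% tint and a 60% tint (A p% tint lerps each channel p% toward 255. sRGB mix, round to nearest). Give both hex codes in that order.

#36D457 is rgb(54, 212, 87).
20% tint:
  R: 54 + 0.2×(255−54) = 54 + 40.2 = 94.2 → 94
  G: 212 + 8.6 = 220.6 → 221
  B: 87 + 0.2×(255−87) = 87 + 33.6 = 120.6 → 121
  → #5EDD79
60% tint:
  R: 54 + 120.6 = 174.6 → 175
  G: 212 + 0.6×(255−212) = 212 + 25.8 = 237.8 → 238
  B: 87 + 0.6×(255−87) = 87 + 100.8 = 187.8 → 188
  → #AFEEBC

#5EDD79, #AFEEBC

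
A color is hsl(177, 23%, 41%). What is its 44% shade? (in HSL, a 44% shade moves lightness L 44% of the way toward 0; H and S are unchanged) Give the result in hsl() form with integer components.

hsl(177, 23%, 23%)

L moves 44% from 41 toward 0: 41 − 18.04 = 22.96 → 23.
H and S are unchanged.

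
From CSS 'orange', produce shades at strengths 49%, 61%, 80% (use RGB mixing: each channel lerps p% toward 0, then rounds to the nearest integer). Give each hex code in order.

#825400, #634000, #332100

CSS orange is rgb(255, 165, 0).
49%: (255 − 124.95 = 130.05→130, 165 − 80.85 = 84.15→84, 0→0) → #825400
61%: (255 − 155.55 = 99.45→99, 165 − 100.65 = 64.35→64, 0→0) → #634000
80%: (255 − 204 = 51→51, 165 − 132 = 33→33, 0→0) → #332100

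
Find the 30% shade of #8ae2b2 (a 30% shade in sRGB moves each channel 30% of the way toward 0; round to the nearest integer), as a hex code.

#8ae2b2 is rgb(138, 226, 178).
A 30% shade moves each channel 30% toward 0:
  R: 138 + 0.3×(0−138) = 138 − 41.4 = 96.6 → 97
  G: 226 + 0.3×(0−226) = 226 − 67.8 = 158.2 → 158
  B: 178 + 0.3×(0−178) = 178 − 53.4 = 124.6 → 125
rgb(97, 158, 125) = #619e7d.

#619e7d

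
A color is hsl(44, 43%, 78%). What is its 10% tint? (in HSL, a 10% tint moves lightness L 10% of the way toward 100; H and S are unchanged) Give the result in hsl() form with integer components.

L moves 10% from 78 toward 100: 78 + 2.2 = 80.2 → 80.
H and S are unchanged.

hsl(44, 43%, 80%)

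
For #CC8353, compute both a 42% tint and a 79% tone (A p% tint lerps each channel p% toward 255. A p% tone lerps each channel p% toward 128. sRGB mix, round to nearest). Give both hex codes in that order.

#CC8353 is rgb(204, 131, 83).
42% tint:
  R: 204 + 21.42 = 225.42 → 225
  G: 131 + 52.08 = 183.08 → 183
  B: 83 + 0.42×(255−83) = 83 + 72.24 = 155.24 → 155
  → #E1B79B
79% tone:
  R: 204 − 60.04 = 143.96 → 144
  G: 131 + 0.79×(128−131) = 131 − 2.37 = 128.63 → 129
  B: 83 + 0.79×(128−83) = 83 + 35.55 = 118.55 → 119
  → #908177

#E1B79B, #908177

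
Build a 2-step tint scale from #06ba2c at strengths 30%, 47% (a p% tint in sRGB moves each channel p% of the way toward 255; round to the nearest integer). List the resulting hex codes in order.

#51cf6b, #7bda8f

#06ba2c is rgb(6, 186, 44).
30%: (6 + 74.7 = 80.7→81, 186 + 20.7 = 206.7→207, 44 + 63.3 = 107.3→107) → #51cf6b
47%: (6 + 117.03 = 123.03→123, 186 + 32.43 = 218.43→218, 44 + 99.17 = 143.17→143) → #7bda8f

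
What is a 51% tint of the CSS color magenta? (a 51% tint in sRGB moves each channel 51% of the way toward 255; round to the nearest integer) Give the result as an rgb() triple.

CSS magenta is rgb(255, 0, 255).
Lerp each channel 51% toward 255:
  R: 255 + 0.51×(255−255) = 255 + 0 = 255 → 255
  G: 0 + 130.05 = 130.05 → 130
  B: 255 + 0.51×(255−255) = 255 + 0 = 255 → 255

rgb(255, 130, 255)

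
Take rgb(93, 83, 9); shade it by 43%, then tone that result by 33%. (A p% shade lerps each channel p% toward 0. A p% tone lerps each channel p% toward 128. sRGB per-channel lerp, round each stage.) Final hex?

A 43% shade moves each channel 43% toward 0:
  R: 93 − 39.99 = 53.01 → 53
  G: 83 + 0.43×(0−83) = 83 − 35.69 = 47.31 → 47
  B: 9 − 3.87 = 5.13 → 5
After the shade: rgb(53, 47, 5) = #352F05.
Per channel, c → c + 0.33(128 − c):
  R: 53 + 0.33×(128−53) = 53 + 24.75 = 77.75 → 78
  G: 47 + 0.33×(128−47) = 47 + 26.73 = 73.73 → 74
  B: 5 + 0.33×(128−5) = 5 + 40.59 = 45.59 → 46
rgb(78, 74, 46) = #4E4A2E.

#4E4A2E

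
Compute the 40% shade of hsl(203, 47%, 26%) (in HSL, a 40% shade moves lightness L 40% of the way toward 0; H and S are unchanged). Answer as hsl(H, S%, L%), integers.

L moves 40% from 26 toward 0: 26 − 10.4 = 15.6 → 16.
H and S are unchanged.

hsl(203, 47%, 16%)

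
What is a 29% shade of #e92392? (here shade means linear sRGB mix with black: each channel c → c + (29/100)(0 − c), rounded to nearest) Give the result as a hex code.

#e92392 is rgb(233, 35, 146).
Lerp each channel 29% toward 0:
  R: 233 + 0.29×(0−233) = 233 − 67.57 = 165.43 → 165
  G: 35 + 0.29×(0−35) = 35 − 10.15 = 24.85 → 25
  B: 146 + 0.29×(0−146) = 146 − 42.34 = 103.66 → 104
rgb(165, 25, 104) = #a51968.

#a51968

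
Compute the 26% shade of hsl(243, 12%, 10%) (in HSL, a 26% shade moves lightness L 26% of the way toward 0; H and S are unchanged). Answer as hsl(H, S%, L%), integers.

hsl(243, 12%, 7%)

L moves 26% from 10 toward 0: 10 − 2.6 = 7.4 → 7.
H and S are unchanged.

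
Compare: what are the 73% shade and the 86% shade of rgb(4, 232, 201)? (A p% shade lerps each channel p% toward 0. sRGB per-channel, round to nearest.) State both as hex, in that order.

#013F36, #01201C

73% shade:
  R: 4 − 2.92 = 1.08 → 1
  G: 232 + 0.73×(0−232) = 232 − 169.36 = 62.64 → 63
  B: 201 + 0.73×(0−201) = 201 − 146.73 = 54.27 → 54
  → #013F36
86% shade:
  R: 4 + 0.86×(0−4) = 4 − 3.44 = 0.56 → 1
  G: 232 − 199.52 = 32.48 → 32
  B: 201 + 0.86×(0−201) = 201 − 172.86 = 28.14 → 28
  → #01201C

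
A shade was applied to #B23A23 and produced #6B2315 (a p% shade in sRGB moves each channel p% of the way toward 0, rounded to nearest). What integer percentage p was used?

#B23A23 is rgb(178, 58, 35); #6B2315 is rgb(107, 35, 21).
On the R channel (widest range): 107 ≈ 178 + (p/100)(0 − 178), so p ≈ 100×(107 − 178)/(0 − 178) = -7100/-178 = 39.89.
p = 40 reproduces all three channels after rounding.

40%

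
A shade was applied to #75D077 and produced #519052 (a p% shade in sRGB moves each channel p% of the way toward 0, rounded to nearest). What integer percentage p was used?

31%

#75D077 is rgb(117, 208, 119); #519052 is rgb(81, 144, 82).
On the G channel (widest range): 144 ≈ 208 + (p/100)(0 − 208), so p ≈ 100×(144 − 208)/(0 − 208) = -6400/-208 = 30.77.
p = 31 reproduces all three channels after rounding.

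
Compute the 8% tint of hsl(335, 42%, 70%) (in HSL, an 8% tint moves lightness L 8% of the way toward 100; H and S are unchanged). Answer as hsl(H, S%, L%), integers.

L moves 8% from 70 toward 100: 70 + 2.4 = 72.4 → 72.
H and S are unchanged.

hsl(335, 42%, 72%)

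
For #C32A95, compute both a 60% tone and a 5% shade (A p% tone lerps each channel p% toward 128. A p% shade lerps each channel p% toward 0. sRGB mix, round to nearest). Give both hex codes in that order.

#C32A95 is rgb(195, 42, 149).
60% tone:
  R: 195 − 40.2 = 154.8 → 155
  G: 42 + 51.6 = 93.6 → 94
  B: 149 + 0.6×(128−149) = 149 − 12.6 = 136.4 → 136
  → #9B5E88
5% shade:
  R: 195 + 0.05×(0−195) = 195 − 9.75 = 185.25 → 185
  G: 42 − 2.1 = 39.9 → 40
  B: 149 + 0.05×(0−149) = 149 − 7.45 = 141.55 → 142
  → #B9288E

#9B5E88, #B9288E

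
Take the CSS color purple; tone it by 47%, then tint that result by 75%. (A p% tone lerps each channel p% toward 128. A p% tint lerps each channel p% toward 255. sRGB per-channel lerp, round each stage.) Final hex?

#DFCEDF

CSS purple is rgb(128, 0, 128).
A 47% tone moves each channel 47% toward 128:
  R: 128 + 0 = 128 → 128
  G: 0 + 0.47×(128−0) = 0 + 60.16 = 60.16 → 60
  B: 128 + 0.47×(128−128) = 128 + 0 = 128 → 128
After the tone: rgb(128, 60, 128) = #803C80.
Lerp each channel 75% toward 255:
  R: 128 + 0.75×(255−128) = 128 + 95.25 = 223.25 → 223
  G: 60 + 0.75×(255−60) = 60 + 146.25 = 206.25 → 206
  B: 128 + 0.75×(255−128) = 128 + 95.25 = 223.25 → 223
rgb(223, 206, 223) = #DFCEDF.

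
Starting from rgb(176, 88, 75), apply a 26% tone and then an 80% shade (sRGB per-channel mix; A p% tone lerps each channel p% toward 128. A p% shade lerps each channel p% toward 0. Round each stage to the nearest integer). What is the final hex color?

A 26% tone moves each channel 26% toward 128:
  R: 176 − 12.48 = 163.52 → 164
  G: 88 + 10.4 = 98.4 → 98
  B: 75 + 0.26×(128−75) = 75 + 13.78 = 88.78 → 89
After the tone: rgb(164, 98, 89) = #A46259.
Lerp each channel 80% toward 0:
  R: 164 − 131.2 = 32.8 → 33
  G: 98 + 0.8×(0−98) = 98 − 78.4 = 19.6 → 20
  B: 89 − 71.2 = 17.8 → 18
rgb(33, 20, 18) = #211412.

#211412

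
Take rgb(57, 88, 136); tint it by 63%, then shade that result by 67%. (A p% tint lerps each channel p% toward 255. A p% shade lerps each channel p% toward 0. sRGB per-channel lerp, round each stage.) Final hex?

Per channel, c → c + 0.63(255 − c):
  R: 57 + 0.63×(255−57) = 57 + 124.74 = 181.74 → 182
  G: 88 + 0.63×(255−88) = 88 + 105.21 = 193.21 → 193
  B: 136 + 0.63×(255−136) = 136 + 74.97 = 210.97 → 211
After the tint: rgb(182, 193, 211) = #B6C1D3.
Lerp each channel 67% toward 0:
  R: 182 + 0.67×(0−182) = 182 − 121.94 = 60.06 → 60
  G: 193 + 0.67×(0−193) = 193 − 129.31 = 63.69 → 64
  B: 211 + 0.67×(0−211) = 211 − 141.37 = 69.63 → 70
rgb(60, 64, 70) = #3C4046.

#3C4046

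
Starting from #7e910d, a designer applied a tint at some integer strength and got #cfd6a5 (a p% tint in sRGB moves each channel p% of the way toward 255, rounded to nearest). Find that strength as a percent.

#7e910d is rgb(126, 145, 13); #cfd6a5 is rgb(207, 214, 165).
On the B channel (widest range): 165 ≈ 13 + (p/100)(255 − 13), so p ≈ 100×(165 − 13)/(255 − 13) = 15200/242 = 62.81.
p = 63 reproduces all three channels after rounding.

63%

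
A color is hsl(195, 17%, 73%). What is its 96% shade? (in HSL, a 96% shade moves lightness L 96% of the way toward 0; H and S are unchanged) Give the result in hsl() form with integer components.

L moves 96% from 73 toward 0: 73 − 70.08 = 2.92 → 3.
H and S are unchanged.

hsl(195, 17%, 3%)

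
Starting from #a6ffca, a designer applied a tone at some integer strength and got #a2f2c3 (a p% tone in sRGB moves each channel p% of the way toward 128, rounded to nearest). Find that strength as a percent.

#a6ffca is rgb(166, 255, 202); #a2f2c3 is rgb(162, 242, 195).
On the G channel (widest range): 242 ≈ 255 + (p/100)(128 − 255), so p ≈ 100×(242 − 255)/(128 − 255) = -1300/-127 = 10.24.
p = 10 reproduces all three channels after rounding.

10%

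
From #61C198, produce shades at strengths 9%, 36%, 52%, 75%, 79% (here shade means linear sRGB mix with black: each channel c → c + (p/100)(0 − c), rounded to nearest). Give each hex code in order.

#58B08A, #3E7C61, #2F5D49, #183026, #142920

#61C198 is rgb(97, 193, 152).
9%: (97 − 8.73 = 88.27→88, 193 − 17.37 = 175.63→176, 152 − 13.68 = 138.32→138) → #58B08A
36%: (97 − 34.92 = 62.08→62, 193 − 69.48 = 123.52→124, 152 − 54.72 = 97.28→97) → #3E7C61
52%: (97 − 50.44 = 46.56→47, 193 − 100.36 = 92.64→93, 152 − 79.04 = 72.96→73) → #2F5D49
75%: (97 − 72.75 = 24.25→24, 193 − 144.75 = 48.25→48, 152 − 114 = 38→38) → #183026
79%: (97 − 76.63 = 20.37→20, 193 − 152.47 = 40.53→41, 152 − 120.08 = 31.92→32) → #142920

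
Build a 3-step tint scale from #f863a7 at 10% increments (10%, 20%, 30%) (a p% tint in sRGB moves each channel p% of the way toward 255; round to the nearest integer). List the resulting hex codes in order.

#f973b0, #f982b9, #fa92c1

#f863a7 is rgb(248, 99, 167).
10%: (248 + 0.7 = 248.7→249, 99 + 15.6 = 114.6→115, 167 + 8.8 = 175.8→176) → #f973b0
20%: (248 + 1.4 = 249.4→249, 99 + 31.2 = 130.2→130, 167 + 17.6 = 184.6→185) → #f982b9
30%: (248 + 2.1 = 250.1→250, 99 + 46.8 = 145.8→146, 167 + 26.4 = 193.4→193) → #fa92c1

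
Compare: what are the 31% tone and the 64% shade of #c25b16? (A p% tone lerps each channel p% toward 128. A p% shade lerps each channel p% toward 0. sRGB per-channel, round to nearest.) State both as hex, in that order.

#c25b16 is rgb(194, 91, 22).
31% tone:
  R: 194 − 20.46 = 173.54 → 174
  G: 91 + 11.47 = 102.47 → 102
  B: 22 + 32.86 = 54.86 → 55
  → #ae6637
64% shade:
  R: 194 + 0.64×(0−194) = 194 − 124.16 = 69.84 → 70
  G: 91 − 58.24 = 32.76 → 33
  B: 22 + 0.64×(0−22) = 22 − 14.08 = 7.92 → 8
  → #462108

#ae6637, #462108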